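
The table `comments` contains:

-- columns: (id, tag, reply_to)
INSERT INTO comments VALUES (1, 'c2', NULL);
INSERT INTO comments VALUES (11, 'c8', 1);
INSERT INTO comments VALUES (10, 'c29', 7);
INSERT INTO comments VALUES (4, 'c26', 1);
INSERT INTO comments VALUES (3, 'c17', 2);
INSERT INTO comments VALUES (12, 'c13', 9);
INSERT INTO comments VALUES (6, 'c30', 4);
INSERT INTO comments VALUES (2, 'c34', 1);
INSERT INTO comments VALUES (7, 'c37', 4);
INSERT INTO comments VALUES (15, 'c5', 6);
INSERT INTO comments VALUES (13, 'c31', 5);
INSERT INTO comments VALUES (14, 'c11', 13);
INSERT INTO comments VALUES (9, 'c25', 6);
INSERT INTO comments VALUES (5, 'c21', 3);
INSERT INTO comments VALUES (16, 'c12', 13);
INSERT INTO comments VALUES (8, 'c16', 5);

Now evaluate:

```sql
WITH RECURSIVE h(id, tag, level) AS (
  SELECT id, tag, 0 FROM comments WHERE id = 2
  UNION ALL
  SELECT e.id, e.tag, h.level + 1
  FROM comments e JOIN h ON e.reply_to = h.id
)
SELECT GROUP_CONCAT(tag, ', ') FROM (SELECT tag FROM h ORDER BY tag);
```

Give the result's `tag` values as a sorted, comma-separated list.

c11, c12, c16, c17, c21, c31, c34

Base: id=2 (c34) at level 0.
Iteration 1: rows with reply_to in {2} -> c17 (id 3, level 1).
Iteration 2: rows with reply_to in {3} -> c21 (id 5, level 2).
Iteration 3: rows with reply_to in {5} -> c16 (id 8, level 3), c31 (id 13, level 3).
Iteration 4: rows with reply_to in {8,13} -> c11 (id 14, level 4), c12 (id 16, level 4).
Iteration 5: no rows with reply_to in {14,16}; recursion stops.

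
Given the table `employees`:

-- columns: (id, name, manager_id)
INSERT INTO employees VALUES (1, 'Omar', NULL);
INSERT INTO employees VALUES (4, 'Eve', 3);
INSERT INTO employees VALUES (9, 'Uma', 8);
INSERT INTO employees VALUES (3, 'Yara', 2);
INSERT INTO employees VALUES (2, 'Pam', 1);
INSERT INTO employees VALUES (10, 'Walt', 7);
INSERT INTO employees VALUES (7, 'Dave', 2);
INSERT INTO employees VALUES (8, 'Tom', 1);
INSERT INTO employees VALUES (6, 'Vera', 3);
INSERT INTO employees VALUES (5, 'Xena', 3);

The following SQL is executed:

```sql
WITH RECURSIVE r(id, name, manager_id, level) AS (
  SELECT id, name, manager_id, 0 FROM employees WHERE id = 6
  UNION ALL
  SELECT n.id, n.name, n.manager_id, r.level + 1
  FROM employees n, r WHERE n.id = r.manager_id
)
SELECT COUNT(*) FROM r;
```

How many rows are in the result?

4

Base: id=6 (Vera), manager_id=3, level 0.
Iteration 1: join on id=3 -> Yara (id 3, manager_id=2, level 1).
Iteration 2: join on id=2 -> Pam (id 2, manager_id=1, level 2).
Iteration 3: join on id=1 -> Omar (id 1, manager_id=NULL, level 3).
Iteration 4: manager_id is NULL; no match; recursion stops.
Total rows emitted: 4.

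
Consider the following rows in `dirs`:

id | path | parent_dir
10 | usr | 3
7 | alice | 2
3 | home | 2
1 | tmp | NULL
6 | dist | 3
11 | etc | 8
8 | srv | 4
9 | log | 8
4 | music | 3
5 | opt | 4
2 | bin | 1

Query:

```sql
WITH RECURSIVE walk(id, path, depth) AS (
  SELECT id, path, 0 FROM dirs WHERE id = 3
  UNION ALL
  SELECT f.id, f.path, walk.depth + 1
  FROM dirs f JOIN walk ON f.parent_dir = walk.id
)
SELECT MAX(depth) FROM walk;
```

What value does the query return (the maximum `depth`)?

3

Base: id=3 (home) at depth 0.
Iteration 1: rows with parent_dir in {3} -> music (id 4, depth 1), dist (id 6, depth 1), usr (id 10, depth 1).
Iteration 2: rows with parent_dir in {4,6,10} -> opt (id 5, depth 2), srv (id 8, depth 2).
Iteration 3: rows with parent_dir in {5,8} -> log (id 9, depth 3), etc (id 11, depth 3).
Iteration 4: no rows with parent_dir in {9,11}; recursion stops.
depth values: 0, 1, 1, 1, 2, 2, 3, 3; the maximum is 3.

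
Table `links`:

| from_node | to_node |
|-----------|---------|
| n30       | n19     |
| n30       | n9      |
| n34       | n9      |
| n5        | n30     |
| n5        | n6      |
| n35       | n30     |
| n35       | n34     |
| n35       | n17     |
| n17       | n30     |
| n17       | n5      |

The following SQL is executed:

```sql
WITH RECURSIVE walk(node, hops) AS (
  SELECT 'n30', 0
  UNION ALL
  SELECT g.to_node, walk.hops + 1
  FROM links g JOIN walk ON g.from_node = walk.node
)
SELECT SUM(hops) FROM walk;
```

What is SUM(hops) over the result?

Base: (n30, hops=0).
Iteration 1: edges from {n30} -> (n19, hops=1), (n9, hops=1).
Iteration 2: no outgoing edges from {n19,n9}; recursion stops.
SUM(hops) = 0 + 1 + 1 = 2.

2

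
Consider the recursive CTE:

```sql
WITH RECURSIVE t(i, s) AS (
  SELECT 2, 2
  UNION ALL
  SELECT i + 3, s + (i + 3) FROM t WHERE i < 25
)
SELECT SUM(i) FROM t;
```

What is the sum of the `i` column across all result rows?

126

Base: i=2, s=2.
Iteration 1: 2 < 25 holds -> i = 2 + 3 = 5, s = 2 + 5 = 7.
Iteration 2: 5 < 25 holds -> i = 5 + 3 = 8, s = 7 + 8 = 15.
Iteration 3: 8 < 25 holds -> i = 8 + 3 = 11, s = 15 + 11 = 26.
Iteration 4: 11 < 25 holds -> i = 11 + 3 = 14, s = 26 + 14 = 40.
Iteration 5: 14 < 25 holds -> i = 14 + 3 = 17, s = 40 + 17 = 57.
Iteration 6: 17 < 25 holds -> i = 17 + 3 = 20, s = 57 + 20 = 77.
Iteration 7: 20 < 25 holds -> i = 20 + 3 = 23, s = 77 + 23 = 100.
Iteration 8: 23 < 25 holds -> i = 23 + 3 = 26, s = 100 + 26 = 126.
Iteration 9: 26 < 25 fails; recursion stops.
SUM(i) = 2 + 5 + 8 + 11 + 14 + 17 + 20 + 23 + 26 = 126.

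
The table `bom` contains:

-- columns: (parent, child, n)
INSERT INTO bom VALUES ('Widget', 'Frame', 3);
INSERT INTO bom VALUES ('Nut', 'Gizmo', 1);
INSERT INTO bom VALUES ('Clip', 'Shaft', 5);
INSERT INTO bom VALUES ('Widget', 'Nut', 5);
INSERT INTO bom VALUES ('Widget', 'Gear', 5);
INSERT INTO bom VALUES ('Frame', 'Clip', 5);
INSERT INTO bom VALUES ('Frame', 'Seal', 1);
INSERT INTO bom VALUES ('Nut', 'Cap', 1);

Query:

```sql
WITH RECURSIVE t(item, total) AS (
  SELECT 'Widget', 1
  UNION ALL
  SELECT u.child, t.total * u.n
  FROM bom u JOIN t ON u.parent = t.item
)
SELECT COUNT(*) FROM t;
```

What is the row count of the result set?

Base: (Widget, total=1).
Iteration 1: components of {Widget} -> Frame = 1*3 = 3, Gear = 1*5 = 5, Nut = 1*5 = 5.
Iteration 2: components of {Frame,Gear,Nut} -> Cap = 5*1 = 5, Clip = 3*5 = 15, Gizmo = 5*1 = 5, Seal = 3*1 = 3.
Iteration 3: components of {Cap,Clip,Gizmo,Seal} -> Shaft = 15*5 = 75.
Iteration 4: no further components; recursion stops.
Total rows emitted: 9.

9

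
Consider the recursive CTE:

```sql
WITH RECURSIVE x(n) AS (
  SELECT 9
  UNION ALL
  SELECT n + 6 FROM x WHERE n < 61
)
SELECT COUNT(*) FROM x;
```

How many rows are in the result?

10

Base: n=9.
Iteration 1: 9 < 61 holds -> n = 9 + 6 = 15.
Iteration 2: 15 < 61 holds -> n = 15 + 6 = 21.
Iteration 3: 21 < 61 holds -> n = 21 + 6 = 27.
Iteration 4: 27 < 61 holds -> n = 27 + 6 = 33.
Iteration 5: 33 < 61 holds -> n = 33 + 6 = 39.
Iteration 6: 39 < 61 holds -> n = 39 + 6 = 45.
Iteration 7: 45 < 61 holds -> n = 45 + 6 = 51.
Iteration 8: 51 < 61 holds -> n = 51 + 6 = 57.
Iteration 9: 57 < 61 holds -> n = 57 + 6 = 63.
Iteration 10: 63 < 61 fails; recursion stops.
Total rows emitted: 10.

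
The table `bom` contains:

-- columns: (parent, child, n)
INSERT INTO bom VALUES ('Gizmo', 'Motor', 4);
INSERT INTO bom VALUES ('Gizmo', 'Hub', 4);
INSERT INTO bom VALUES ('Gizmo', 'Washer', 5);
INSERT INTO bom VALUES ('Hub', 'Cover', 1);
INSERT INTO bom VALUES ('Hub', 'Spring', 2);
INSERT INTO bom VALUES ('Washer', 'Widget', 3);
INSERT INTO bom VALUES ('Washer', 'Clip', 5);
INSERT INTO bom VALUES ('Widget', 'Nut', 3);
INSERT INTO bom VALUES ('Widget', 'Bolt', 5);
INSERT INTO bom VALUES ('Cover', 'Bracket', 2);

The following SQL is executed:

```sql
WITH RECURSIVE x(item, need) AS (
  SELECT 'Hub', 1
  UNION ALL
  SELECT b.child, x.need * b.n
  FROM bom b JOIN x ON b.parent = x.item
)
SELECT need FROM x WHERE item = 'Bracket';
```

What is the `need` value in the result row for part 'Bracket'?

2

Base: (Hub, need=1).
Iteration 1: components of {Hub} -> Cover = 1*1 = 1, Spring = 1*2 = 2.
Iteration 2: components of {Cover,Spring} -> Bracket = 1*2 = 2.
Iteration 3: no further components; recursion stops.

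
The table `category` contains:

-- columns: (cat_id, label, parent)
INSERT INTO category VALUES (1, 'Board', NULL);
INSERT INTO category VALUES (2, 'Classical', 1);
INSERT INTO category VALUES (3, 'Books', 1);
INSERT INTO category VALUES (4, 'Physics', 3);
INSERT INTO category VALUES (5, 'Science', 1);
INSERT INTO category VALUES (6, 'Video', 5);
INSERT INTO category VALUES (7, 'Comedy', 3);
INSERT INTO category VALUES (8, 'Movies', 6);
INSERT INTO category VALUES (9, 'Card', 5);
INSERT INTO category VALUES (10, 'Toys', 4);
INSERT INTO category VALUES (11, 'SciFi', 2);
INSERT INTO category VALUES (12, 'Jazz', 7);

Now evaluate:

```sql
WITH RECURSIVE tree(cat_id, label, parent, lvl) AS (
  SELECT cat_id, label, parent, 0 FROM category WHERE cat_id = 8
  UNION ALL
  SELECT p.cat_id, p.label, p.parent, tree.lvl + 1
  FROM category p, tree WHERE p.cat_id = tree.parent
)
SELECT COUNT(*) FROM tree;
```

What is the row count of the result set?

Base: cat_id=8 (Movies), parent=6, lvl 0.
Iteration 1: join on cat_id=6 -> Video (id 6, parent=5, lvl 1).
Iteration 2: join on cat_id=5 -> Science (id 5, parent=1, lvl 2).
Iteration 3: join on cat_id=1 -> Board (id 1, parent=NULL, lvl 3).
Iteration 4: parent is NULL; no match; recursion stops.
Total rows emitted: 4.

4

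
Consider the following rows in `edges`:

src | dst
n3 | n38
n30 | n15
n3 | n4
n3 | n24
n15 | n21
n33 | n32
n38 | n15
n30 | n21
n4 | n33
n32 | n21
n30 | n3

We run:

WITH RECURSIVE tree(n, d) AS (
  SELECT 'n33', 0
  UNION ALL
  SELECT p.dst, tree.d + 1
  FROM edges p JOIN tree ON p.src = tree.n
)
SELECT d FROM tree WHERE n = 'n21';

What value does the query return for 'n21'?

2

Base: (n33, d=0).
Iteration 1: edges from {n33} -> (n32, d=1).
Iteration 2: edges from {n32} -> (n21, d=2).
Iteration 3: no outgoing edges from {n21}; recursion stops.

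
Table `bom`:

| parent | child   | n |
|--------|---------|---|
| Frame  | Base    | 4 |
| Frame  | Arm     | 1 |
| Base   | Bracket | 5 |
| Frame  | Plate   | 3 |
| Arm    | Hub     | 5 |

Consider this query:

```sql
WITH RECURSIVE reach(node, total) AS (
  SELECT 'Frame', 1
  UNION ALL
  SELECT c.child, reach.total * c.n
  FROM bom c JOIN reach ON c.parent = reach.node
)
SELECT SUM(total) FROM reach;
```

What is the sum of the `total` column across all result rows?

Base: (Frame, total=1).
Iteration 1: components of {Frame} -> Arm = 1*1 = 1, Base = 1*4 = 4, Plate = 1*3 = 3.
Iteration 2: components of {Arm,Base,Plate} -> Bracket = 4*5 = 20, Hub = 1*5 = 5.
Iteration 3: no further components; recursion stops.
SUM(total) = 1 + 4 + 1 + 3 + 20 + 5 = 34.

34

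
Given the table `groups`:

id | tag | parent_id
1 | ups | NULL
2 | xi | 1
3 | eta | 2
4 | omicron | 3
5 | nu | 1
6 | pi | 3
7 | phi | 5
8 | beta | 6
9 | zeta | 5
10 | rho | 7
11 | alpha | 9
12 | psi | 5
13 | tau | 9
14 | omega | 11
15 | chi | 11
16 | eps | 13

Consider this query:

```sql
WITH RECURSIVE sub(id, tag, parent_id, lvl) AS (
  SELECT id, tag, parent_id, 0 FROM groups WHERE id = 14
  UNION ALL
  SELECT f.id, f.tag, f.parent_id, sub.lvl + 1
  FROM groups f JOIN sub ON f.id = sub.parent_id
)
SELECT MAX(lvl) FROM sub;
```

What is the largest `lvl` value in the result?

4

Base: id=14 (omega), parent_id=11, lvl 0.
Iteration 1: join on id=11 -> alpha (id 11, parent_id=9, lvl 1).
Iteration 2: join on id=9 -> zeta (id 9, parent_id=5, lvl 2).
Iteration 3: join on id=5 -> nu (id 5, parent_id=1, lvl 3).
Iteration 4: join on id=1 -> ups (id 1, parent_id=NULL, lvl 4).
Iteration 5: parent_id is NULL; no match; recursion stops.
lvl values: 0, 1, 2, 3, 4; the maximum is 4.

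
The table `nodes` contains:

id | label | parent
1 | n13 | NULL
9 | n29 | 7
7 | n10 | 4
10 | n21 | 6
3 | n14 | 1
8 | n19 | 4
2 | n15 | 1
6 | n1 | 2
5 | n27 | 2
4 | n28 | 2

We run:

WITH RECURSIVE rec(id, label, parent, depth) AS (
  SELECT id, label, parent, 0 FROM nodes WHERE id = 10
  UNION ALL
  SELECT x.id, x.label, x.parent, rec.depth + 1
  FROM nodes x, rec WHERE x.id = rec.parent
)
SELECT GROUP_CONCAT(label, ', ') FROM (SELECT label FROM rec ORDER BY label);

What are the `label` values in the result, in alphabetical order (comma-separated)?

n1, n13, n15, n21

Base: id=10 (n21), parent=6, depth 0.
Iteration 1: join on id=6 -> n1 (id 6, parent=2, depth 1).
Iteration 2: join on id=2 -> n15 (id 2, parent=1, depth 2).
Iteration 3: join on id=1 -> n13 (id 1, parent=NULL, depth 3).
Iteration 4: parent is NULL; no match; recursion stops.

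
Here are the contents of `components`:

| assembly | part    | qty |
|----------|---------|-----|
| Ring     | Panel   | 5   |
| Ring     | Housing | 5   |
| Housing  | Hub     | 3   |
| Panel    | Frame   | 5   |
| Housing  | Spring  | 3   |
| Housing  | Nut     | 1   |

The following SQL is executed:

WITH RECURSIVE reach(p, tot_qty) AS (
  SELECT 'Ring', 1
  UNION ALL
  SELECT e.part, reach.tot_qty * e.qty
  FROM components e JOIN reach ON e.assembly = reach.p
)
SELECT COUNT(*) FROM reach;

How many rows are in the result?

Base: (Ring, tot_qty=1).
Iteration 1: components of {Ring} -> Housing = 1*5 = 5, Panel = 1*5 = 5.
Iteration 2: components of {Housing,Panel} -> Frame = 5*5 = 25, Hub = 5*3 = 15, Nut = 5*1 = 5, Spring = 5*3 = 15.
Iteration 3: no further components; recursion stops.
Total rows emitted: 7.

7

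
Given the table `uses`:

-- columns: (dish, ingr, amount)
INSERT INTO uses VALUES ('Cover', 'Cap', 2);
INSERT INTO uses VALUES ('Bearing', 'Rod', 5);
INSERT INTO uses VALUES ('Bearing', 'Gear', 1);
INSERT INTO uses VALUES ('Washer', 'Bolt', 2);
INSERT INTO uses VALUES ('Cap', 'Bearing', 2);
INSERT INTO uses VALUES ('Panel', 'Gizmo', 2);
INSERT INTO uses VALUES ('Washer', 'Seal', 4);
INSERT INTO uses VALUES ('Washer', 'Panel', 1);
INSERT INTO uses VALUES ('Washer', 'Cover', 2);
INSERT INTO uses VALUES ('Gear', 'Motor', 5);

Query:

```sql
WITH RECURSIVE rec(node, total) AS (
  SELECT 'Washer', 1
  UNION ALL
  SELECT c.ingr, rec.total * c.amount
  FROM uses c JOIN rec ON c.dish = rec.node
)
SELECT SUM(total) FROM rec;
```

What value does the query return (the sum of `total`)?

Base: (Washer, total=1).
Iteration 1: components of {Washer} -> Bolt = 1*2 = 2, Cover = 1*2 = 2, Panel = 1*1 = 1, Seal = 1*4 = 4.
Iteration 2: components of {Bolt,Cover,Panel,Seal} -> Cap = 2*2 = 4, Gizmo = 1*2 = 2.
Iteration 3: components of {Cap,Gizmo} -> Bearing = 4*2 = 8.
Iteration 4: components of {Bearing} -> Gear = 8*1 = 8, Rod = 8*5 = 40.
Iteration 5: components of {Gear,Rod} -> Motor = 8*5 = 40.
Iteration 6: no further components; recursion stops.
SUM(total) = 1 + 1 + 4 + 2 + 2 + 2 + 4 + 8 + 8 + 40 + 40 = 112.

112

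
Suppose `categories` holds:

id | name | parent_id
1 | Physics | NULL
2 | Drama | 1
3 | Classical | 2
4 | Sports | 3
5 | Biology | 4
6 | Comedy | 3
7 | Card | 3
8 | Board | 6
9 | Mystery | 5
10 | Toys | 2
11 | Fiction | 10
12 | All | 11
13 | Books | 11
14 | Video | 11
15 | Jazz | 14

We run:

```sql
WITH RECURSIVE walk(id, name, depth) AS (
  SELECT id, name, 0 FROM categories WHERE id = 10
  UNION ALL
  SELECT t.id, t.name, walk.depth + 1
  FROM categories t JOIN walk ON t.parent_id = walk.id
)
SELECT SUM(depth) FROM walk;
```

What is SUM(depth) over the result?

10

Base: id=10 (Toys) at depth 0.
Iteration 1: rows with parent_id in {10} -> Fiction (id 11, depth 1).
Iteration 2: rows with parent_id in {11} -> All (id 12, depth 2), Books (id 13, depth 2), Video (id 14, depth 2).
Iteration 3: rows with parent_id in {12,13,14} -> Jazz (id 15, depth 3).
Iteration 4: no rows with parent_id in {15}; recursion stops.
SUM(depth) = 0 + 1 + 2 + 2 + 2 + 3 = 10.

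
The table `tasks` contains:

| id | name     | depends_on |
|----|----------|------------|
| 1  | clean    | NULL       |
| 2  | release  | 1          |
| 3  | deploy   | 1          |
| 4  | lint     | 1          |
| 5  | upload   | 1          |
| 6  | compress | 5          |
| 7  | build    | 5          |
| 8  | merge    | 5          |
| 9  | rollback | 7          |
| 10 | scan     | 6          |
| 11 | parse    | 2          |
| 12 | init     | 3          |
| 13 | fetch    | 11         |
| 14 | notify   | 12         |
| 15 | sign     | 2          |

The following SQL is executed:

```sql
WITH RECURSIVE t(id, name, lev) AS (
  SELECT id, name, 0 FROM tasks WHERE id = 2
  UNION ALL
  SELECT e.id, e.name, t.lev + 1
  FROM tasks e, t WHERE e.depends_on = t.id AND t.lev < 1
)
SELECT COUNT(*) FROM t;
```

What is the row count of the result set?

3

Base: id=2 (release) at lev 0.
Iteration 1: rows with depends_on in {2} -> parse (id 11, lev 1), sign (id 15, lev 1).
Iteration 2: lev < 1 fails for all current rows; recursion stops.
Total rows emitted: 3.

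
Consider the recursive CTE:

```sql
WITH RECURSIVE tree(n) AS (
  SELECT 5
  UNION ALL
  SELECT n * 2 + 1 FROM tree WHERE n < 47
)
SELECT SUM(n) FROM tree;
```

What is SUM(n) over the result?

Base: n=5.
Iteration 1: 5 < 47 holds -> n = 5 * 2 + 1 = 11.
Iteration 2: 11 < 47 holds -> n = 11 * 2 + 1 = 23.
Iteration 3: 23 < 47 holds -> n = 23 * 2 + 1 = 47.
Iteration 4: 47 < 47 fails; recursion stops.
SUM(n) = 5 + 11 + 23 + 47 = 86.

86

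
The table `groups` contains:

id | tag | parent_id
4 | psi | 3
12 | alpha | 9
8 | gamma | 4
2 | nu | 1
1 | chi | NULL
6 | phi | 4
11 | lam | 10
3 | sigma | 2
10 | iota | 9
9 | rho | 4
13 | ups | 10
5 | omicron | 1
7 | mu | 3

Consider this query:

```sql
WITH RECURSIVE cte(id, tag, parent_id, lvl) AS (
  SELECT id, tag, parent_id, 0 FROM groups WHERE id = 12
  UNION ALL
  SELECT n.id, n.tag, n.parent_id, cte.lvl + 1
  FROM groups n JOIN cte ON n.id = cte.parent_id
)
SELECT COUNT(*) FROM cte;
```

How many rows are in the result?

6

Base: id=12 (alpha), parent_id=9, lvl 0.
Iteration 1: join on id=9 -> rho (id 9, parent_id=4, lvl 1).
Iteration 2: join on id=4 -> psi (id 4, parent_id=3, lvl 2).
Iteration 3: join on id=3 -> sigma (id 3, parent_id=2, lvl 3).
Iteration 4: join on id=2 -> nu (id 2, parent_id=1, lvl 4).
Iteration 5: join on id=1 -> chi (id 1, parent_id=NULL, lvl 5).
Iteration 6: parent_id is NULL; no match; recursion stops.
Total rows emitted: 6.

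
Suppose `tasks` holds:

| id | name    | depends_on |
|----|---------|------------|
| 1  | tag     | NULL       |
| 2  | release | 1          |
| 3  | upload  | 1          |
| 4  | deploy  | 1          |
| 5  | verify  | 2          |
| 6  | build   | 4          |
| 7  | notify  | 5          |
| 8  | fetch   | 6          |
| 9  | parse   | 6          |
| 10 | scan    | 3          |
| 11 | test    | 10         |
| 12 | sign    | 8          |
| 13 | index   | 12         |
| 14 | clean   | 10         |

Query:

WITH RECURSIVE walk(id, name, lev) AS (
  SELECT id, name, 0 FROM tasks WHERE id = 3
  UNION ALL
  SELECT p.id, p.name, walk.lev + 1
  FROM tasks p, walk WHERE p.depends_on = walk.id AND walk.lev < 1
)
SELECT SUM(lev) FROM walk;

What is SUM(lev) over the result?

1

Base: id=3 (upload) at lev 0.
Iteration 1: rows with depends_on in {3} -> scan (id 10, lev 1).
Iteration 2: lev < 1 fails for all current rows; recursion stops.
SUM(lev) = 0 + 1 = 1.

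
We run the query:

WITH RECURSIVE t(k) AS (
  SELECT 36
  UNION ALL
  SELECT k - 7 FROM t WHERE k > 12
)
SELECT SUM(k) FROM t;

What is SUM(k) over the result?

110

Base: k=36.
Iteration 1: 36 > 12 holds -> k = 36 - 7 = 29.
Iteration 2: 29 > 12 holds -> k = 29 - 7 = 22.
Iteration 3: 22 > 12 holds -> k = 22 - 7 = 15.
Iteration 4: 15 > 12 holds -> k = 15 - 7 = 8.
Iteration 5: 8 > 12 fails; recursion stops.
SUM(k) = 36 + 29 + 22 + 15 + 8 = 110.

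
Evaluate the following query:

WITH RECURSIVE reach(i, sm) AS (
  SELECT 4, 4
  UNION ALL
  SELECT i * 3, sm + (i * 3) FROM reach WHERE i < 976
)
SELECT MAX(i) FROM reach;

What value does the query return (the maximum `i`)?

2916

Base: i=4, sm=4.
Iteration 1: 4 < 976 holds -> i = 4 * 3 = 12, sm = 4 + 12 = 16.
Iteration 2: 12 < 976 holds -> i = 12 * 3 = 36, sm = 16 + 36 = 52.
Iteration 3: 36 < 976 holds -> i = 36 * 3 = 108, sm = 52 + 108 = 160.
Iteration 4: 108 < 976 holds -> i = 108 * 3 = 324, sm = 160 + 324 = 484.
Iteration 5: 324 < 976 holds -> i = 324 * 3 = 972, sm = 484 + 972 = 1456.
Iteration 6: 972 < 976 holds -> i = 972 * 3 = 2916, sm = 1456 + 2916 = 4372.
Iteration 7: 2916 < 976 fails; recursion stops.
i values: 4, 12, 36, 108, 324, 972, 2916; the maximum is 2916.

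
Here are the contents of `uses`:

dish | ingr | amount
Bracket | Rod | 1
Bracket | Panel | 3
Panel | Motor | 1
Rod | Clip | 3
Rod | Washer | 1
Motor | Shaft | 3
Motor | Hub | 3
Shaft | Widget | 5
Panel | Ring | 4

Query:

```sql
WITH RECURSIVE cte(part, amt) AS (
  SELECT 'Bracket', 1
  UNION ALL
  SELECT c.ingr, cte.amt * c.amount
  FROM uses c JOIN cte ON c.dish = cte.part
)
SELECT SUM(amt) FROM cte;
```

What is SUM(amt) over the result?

87

Base: (Bracket, amt=1).
Iteration 1: components of {Bracket} -> Panel = 1*3 = 3, Rod = 1*1 = 1.
Iteration 2: components of {Panel,Rod} -> Clip = 1*3 = 3, Motor = 3*1 = 3, Ring = 3*4 = 12, Washer = 1*1 = 1.
Iteration 3: components of {Clip,Motor,Ring,Washer} -> Hub = 3*3 = 9, Shaft = 3*3 = 9.
Iteration 4: components of {Hub,Shaft} -> Widget = 9*5 = 45.
Iteration 5: no further components; recursion stops.
SUM(amt) = 1 + 1 + 3 + 3 + 1 + 3 + 12 + 9 + 9 + 45 = 87.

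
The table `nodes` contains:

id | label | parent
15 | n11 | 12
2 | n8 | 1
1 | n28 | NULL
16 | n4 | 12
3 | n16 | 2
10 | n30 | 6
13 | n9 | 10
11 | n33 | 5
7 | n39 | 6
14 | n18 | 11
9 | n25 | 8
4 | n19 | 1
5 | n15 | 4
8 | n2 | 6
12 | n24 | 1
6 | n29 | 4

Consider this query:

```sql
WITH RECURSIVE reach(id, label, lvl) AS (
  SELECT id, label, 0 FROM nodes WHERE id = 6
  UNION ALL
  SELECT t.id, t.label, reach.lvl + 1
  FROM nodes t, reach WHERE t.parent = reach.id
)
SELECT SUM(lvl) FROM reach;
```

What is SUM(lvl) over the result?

7

Base: id=6 (n29) at lvl 0.
Iteration 1: rows with parent in {6} -> n39 (id 7, lvl 1), n2 (id 8, lvl 1), n30 (id 10, lvl 1).
Iteration 2: rows with parent in {7,8,10} -> n25 (id 9, lvl 2), n9 (id 13, lvl 2).
Iteration 3: no rows with parent in {9,13}; recursion stops.
SUM(lvl) = 0 + 1 + 1 + 1 + 2 + 2 = 7.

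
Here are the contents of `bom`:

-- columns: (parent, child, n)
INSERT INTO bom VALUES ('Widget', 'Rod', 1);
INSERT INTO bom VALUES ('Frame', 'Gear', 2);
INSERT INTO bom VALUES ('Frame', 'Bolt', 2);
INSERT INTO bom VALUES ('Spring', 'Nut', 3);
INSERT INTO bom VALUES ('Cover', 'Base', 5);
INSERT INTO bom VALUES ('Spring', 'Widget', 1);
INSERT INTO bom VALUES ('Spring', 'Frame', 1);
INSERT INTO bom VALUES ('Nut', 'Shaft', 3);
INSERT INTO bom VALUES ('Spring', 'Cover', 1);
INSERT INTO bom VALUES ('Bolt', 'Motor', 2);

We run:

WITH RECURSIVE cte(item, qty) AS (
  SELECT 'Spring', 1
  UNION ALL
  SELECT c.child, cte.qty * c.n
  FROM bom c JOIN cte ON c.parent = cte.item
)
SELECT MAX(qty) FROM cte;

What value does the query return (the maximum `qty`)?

9

Base: (Spring, qty=1).
Iteration 1: components of {Spring} -> Cover = 1*1 = 1, Frame = 1*1 = 1, Nut = 1*3 = 3, Widget = 1*1 = 1.
Iteration 2: components of {Cover,Frame,Nut,Widget} -> Base = 1*5 = 5, Bolt = 1*2 = 2, Gear = 1*2 = 2, Rod = 1*1 = 1, Shaft = 3*3 = 9.
Iteration 3: components of {Base,Bolt,Gear,Rod,Shaft} -> Motor = 2*2 = 4.
Iteration 4: no further components; recursion stops.
qty values: 1, 1, 1, 3, 1, 1, 5, 9, 2, 2, 4; the maximum is 9.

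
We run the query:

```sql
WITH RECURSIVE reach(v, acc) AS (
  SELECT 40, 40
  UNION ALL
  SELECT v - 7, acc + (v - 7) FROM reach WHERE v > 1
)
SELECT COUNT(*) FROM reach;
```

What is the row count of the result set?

7

Base: v=40, acc=40.
Iteration 1: 40 > 1 holds -> v = 40 - 7 = 33, acc = 40 + 33 = 73.
Iteration 2: 33 > 1 holds -> v = 33 - 7 = 26, acc = 73 + 26 = 99.
Iteration 3: 26 > 1 holds -> v = 26 - 7 = 19, acc = 99 + 19 = 118.
Iteration 4: 19 > 1 holds -> v = 19 - 7 = 12, acc = 118 + 12 = 130.
Iteration 5: 12 > 1 holds -> v = 12 - 7 = 5, acc = 130 + 5 = 135.
Iteration 6: 5 > 1 holds -> v = 5 - 7 = -2, acc = 135 + -2 = 133.
Iteration 7: -2 > 1 fails; recursion stops.
Total rows emitted: 7.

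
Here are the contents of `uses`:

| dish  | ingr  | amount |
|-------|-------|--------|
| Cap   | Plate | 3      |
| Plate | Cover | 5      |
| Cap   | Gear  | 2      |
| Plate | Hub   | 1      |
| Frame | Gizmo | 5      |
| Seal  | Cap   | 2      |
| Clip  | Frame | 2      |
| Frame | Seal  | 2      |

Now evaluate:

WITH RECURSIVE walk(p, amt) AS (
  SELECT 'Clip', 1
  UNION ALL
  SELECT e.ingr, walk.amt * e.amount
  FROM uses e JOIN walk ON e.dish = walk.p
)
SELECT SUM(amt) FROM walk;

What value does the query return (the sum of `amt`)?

Base: (Clip, amt=1).
Iteration 1: components of {Clip} -> Frame = 1*2 = 2.
Iteration 2: components of {Frame} -> Gizmo = 2*5 = 10, Seal = 2*2 = 4.
Iteration 3: components of {Gizmo,Seal} -> Cap = 4*2 = 8.
Iteration 4: components of {Cap} -> Gear = 8*2 = 16, Plate = 8*3 = 24.
Iteration 5: components of {Gear,Plate} -> Cover = 24*5 = 120, Hub = 24*1 = 24.
Iteration 6: no further components; recursion stops.
SUM(amt) = 1 + 2 + 4 + 10 + 8 + 24 + 16 + 24 + 120 = 209.

209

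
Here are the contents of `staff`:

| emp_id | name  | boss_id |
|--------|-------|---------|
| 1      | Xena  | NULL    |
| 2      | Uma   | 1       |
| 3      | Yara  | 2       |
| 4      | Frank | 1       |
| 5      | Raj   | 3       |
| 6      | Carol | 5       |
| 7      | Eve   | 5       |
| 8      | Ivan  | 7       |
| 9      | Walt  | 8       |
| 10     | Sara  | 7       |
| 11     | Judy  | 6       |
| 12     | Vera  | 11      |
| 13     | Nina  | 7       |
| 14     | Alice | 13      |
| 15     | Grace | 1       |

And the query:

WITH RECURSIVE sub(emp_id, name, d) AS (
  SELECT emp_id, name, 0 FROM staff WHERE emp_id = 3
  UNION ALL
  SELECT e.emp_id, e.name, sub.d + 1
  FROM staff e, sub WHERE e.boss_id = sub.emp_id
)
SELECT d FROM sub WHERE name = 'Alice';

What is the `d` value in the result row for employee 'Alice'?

Base: emp_id=3 (Yara) at d 0.
Iteration 1: rows with boss_id in {3} -> Raj (id 5, d 1).
Iteration 2: rows with boss_id in {5} -> Carol (id 6, d 2), Eve (id 7, d 2).
Iteration 3: rows with boss_id in {6,7} -> Ivan (id 8, d 3), Sara (id 10, d 3), Judy (id 11, d 3), Nina (id 13, d 3).
Iteration 4: rows with boss_id in {8,10,11,13} -> Walt (id 9, d 4), Vera (id 12, d 4), Alice (id 14, d 4).
Iteration 5: no rows with boss_id in {9,12,14}; recursion stops.

4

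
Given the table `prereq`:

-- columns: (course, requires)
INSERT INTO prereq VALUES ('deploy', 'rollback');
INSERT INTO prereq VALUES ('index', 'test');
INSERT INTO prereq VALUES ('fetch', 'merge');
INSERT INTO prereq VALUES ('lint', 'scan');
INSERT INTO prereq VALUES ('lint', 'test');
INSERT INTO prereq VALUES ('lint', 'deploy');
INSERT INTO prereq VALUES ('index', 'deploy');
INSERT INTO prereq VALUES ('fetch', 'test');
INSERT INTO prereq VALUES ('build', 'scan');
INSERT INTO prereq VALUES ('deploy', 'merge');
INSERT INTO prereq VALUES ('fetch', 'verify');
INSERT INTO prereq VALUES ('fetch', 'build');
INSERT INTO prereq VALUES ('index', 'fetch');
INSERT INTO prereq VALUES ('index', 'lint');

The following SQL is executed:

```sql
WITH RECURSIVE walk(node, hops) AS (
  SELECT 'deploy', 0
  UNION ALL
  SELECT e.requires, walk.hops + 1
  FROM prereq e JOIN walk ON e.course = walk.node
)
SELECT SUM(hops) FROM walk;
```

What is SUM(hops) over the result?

Base: (deploy, hops=0).
Iteration 1: edges from {deploy} -> (merge, hops=1), (rollback, hops=1).
Iteration 2: no outgoing edges from {merge,rollback}; recursion stops.
SUM(hops) = 0 + 1 + 1 = 2.

2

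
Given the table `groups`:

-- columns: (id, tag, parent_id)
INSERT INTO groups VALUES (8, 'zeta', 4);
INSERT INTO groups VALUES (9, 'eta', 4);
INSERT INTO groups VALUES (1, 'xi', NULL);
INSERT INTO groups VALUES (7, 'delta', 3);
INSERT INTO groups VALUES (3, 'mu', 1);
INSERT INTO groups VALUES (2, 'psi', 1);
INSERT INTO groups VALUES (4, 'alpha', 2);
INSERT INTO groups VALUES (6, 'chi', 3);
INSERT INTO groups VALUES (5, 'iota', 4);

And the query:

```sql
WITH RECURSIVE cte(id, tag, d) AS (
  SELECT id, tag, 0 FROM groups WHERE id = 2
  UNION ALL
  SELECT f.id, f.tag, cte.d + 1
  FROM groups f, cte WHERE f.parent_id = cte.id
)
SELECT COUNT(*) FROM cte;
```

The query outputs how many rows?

Base: id=2 (psi) at d 0.
Iteration 1: rows with parent_id in {2} -> alpha (id 4, d 1).
Iteration 2: rows with parent_id in {4} -> iota (id 5, d 2), zeta (id 8, d 2), eta (id 9, d 2).
Iteration 3: no rows with parent_id in {5,8,9}; recursion stops.
Total rows emitted: 5.

5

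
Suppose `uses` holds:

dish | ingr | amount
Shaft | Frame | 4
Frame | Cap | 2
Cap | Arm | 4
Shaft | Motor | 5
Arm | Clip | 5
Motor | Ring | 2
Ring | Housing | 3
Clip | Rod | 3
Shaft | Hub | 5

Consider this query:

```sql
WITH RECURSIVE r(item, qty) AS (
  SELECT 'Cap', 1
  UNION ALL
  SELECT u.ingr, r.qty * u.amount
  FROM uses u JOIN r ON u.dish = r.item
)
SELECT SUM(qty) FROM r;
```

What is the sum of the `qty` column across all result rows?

85

Base: (Cap, qty=1).
Iteration 1: components of {Cap} -> Arm = 1*4 = 4.
Iteration 2: components of {Arm} -> Clip = 4*5 = 20.
Iteration 3: components of {Clip} -> Rod = 20*3 = 60.
Iteration 4: no further components; recursion stops.
SUM(qty) = 1 + 4 + 20 + 60 = 85.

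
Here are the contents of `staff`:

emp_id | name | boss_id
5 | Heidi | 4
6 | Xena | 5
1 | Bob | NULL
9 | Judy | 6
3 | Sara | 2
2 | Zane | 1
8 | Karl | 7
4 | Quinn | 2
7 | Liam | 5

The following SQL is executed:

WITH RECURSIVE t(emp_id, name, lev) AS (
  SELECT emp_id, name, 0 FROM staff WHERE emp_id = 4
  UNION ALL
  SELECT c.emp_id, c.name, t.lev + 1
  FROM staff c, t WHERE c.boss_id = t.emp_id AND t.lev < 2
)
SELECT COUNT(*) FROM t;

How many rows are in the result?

Base: emp_id=4 (Quinn) at lev 0.
Iteration 1: rows with boss_id in {4} -> Heidi (id 5, lev 1).
Iteration 2: rows with boss_id in {5} -> Xena (id 6, lev 2), Liam (id 7, lev 2).
Iteration 3: lev < 2 fails for all current rows; recursion stops.
Total rows emitted: 4.

4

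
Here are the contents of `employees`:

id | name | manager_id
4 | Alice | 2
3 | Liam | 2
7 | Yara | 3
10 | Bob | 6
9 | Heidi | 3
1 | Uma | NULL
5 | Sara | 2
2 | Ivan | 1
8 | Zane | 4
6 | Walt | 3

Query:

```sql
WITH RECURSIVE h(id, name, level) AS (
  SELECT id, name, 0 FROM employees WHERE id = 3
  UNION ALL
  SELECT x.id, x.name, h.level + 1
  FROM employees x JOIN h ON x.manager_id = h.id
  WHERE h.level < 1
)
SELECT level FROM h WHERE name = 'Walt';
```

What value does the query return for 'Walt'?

1

Base: id=3 (Liam) at level 0.
Iteration 1: rows with manager_id in {3} -> Walt (id 6, level 1), Yara (id 7, level 1), Heidi (id 9, level 1).
Iteration 2: level < 1 fails for all current rows; recursion stops.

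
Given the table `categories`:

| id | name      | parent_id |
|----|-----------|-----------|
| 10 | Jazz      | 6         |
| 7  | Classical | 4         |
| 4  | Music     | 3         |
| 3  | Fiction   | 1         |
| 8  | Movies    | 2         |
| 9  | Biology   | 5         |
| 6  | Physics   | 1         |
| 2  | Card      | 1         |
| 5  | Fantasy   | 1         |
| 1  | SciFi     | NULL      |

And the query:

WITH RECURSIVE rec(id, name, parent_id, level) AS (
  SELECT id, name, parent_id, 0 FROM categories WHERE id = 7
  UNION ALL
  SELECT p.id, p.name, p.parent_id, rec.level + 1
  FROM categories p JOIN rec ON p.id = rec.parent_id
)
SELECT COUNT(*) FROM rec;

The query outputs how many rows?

Base: id=7 (Classical), parent_id=4, level 0.
Iteration 1: join on id=4 -> Music (id 4, parent_id=3, level 1).
Iteration 2: join on id=3 -> Fiction (id 3, parent_id=1, level 2).
Iteration 3: join on id=1 -> SciFi (id 1, parent_id=NULL, level 3).
Iteration 4: parent_id is NULL; no match; recursion stops.
Total rows emitted: 4.

4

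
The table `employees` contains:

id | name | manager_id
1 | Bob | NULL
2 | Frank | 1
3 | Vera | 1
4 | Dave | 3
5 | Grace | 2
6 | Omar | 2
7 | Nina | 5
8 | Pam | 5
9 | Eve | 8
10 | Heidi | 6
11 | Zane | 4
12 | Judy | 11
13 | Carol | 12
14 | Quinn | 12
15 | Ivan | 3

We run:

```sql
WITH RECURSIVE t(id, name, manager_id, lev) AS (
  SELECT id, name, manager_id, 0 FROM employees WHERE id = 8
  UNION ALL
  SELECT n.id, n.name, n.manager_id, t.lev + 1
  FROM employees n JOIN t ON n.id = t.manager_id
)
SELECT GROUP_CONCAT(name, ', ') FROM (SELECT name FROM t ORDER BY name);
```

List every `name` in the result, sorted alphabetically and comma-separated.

Bob, Frank, Grace, Pam

Base: id=8 (Pam), manager_id=5, lev 0.
Iteration 1: join on id=5 -> Grace (id 5, manager_id=2, lev 1).
Iteration 2: join on id=2 -> Frank (id 2, manager_id=1, lev 2).
Iteration 3: join on id=1 -> Bob (id 1, manager_id=NULL, lev 3).
Iteration 4: manager_id is NULL; no match; recursion stops.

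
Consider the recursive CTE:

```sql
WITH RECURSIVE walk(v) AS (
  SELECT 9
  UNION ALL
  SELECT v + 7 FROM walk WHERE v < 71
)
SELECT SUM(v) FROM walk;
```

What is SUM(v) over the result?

Base: v=9.
Iteration 1: 9 < 71 holds -> v = 9 + 7 = 16.
Iteration 2: 16 < 71 holds -> v = 16 + 7 = 23.
Iteration 3: 23 < 71 holds -> v = 23 + 7 = 30.
Iteration 4: 30 < 71 holds -> v = 30 + 7 = 37.
Iteration 5: 37 < 71 holds -> v = 37 + 7 = 44.
Iteration 6: 44 < 71 holds -> v = 44 + 7 = 51.
Iteration 7: 51 < 71 holds -> v = 51 + 7 = 58.
Iteration 8: 58 < 71 holds -> v = 58 + 7 = 65.
Iteration 9: 65 < 71 holds -> v = 65 + 7 = 72.
Iteration 10: 72 < 71 fails; recursion stops.
SUM(v) = 9 + 16 + 23 + 30 + 37 + 44 + 51 + 58 + 65 + 72 = 405.

405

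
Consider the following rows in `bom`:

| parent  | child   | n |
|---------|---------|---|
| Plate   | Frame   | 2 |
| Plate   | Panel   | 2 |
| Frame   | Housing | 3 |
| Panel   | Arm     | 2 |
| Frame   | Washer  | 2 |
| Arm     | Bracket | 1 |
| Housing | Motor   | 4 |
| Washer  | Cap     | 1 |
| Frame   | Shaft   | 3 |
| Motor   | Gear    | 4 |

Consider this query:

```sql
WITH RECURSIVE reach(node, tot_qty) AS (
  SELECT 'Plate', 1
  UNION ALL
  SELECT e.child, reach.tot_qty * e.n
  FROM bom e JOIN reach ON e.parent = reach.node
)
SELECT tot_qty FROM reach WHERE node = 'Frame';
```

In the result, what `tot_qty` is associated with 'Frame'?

Base: (Plate, tot_qty=1).
Iteration 1: components of {Plate} -> Frame = 1*2 = 2, Panel = 1*2 = 2.
Iteration 2: components of {Frame,Panel} -> Arm = 2*2 = 4, Housing = 2*3 = 6, Shaft = 2*3 = 6, Washer = 2*2 = 4.
Iteration 3: components of {Arm,Housing,Shaft,Washer} -> Bracket = 4*1 = 4, Cap = 4*1 = 4, Motor = 6*4 = 24.
Iteration 4: components of {Bracket,Cap,Motor} -> Gear = 24*4 = 96.
Iteration 5: no further components; recursion stops.

2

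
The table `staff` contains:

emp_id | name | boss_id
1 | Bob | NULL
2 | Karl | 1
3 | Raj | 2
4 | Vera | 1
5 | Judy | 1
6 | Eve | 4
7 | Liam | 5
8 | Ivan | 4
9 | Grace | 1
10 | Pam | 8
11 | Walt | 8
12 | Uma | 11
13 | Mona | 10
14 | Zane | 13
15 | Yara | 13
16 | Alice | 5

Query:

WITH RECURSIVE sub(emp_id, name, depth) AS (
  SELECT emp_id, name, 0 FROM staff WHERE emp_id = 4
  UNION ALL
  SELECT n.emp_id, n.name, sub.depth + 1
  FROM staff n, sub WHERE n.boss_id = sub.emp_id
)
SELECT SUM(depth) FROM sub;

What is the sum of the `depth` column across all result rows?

Base: emp_id=4 (Vera) at depth 0.
Iteration 1: rows with boss_id in {4} -> Eve (id 6, depth 1), Ivan (id 8, depth 1).
Iteration 2: rows with boss_id in {6,8} -> Pam (id 10, depth 2), Walt (id 11, depth 2).
Iteration 3: rows with boss_id in {10,11} -> Uma (id 12, depth 3), Mona (id 13, depth 3).
Iteration 4: rows with boss_id in {12,13} -> Zane (id 14, depth 4), Yara (id 15, depth 4).
Iteration 5: no rows with boss_id in {14,15}; recursion stops.
SUM(depth) = 0 + 1 + 1 + 2 + 2 + 3 + 3 + 4 + 4 = 20.

20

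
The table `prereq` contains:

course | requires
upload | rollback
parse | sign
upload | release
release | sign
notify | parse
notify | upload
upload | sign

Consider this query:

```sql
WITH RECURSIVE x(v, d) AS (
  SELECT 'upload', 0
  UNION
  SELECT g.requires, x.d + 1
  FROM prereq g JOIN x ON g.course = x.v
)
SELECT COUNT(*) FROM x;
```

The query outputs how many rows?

Base: (upload, d=0).
Iteration 1: edges from {upload} -> (release, d=1), (rollback, d=1), (sign, d=1).
Iteration 2: edges from {release,rollback,sign} -> (sign, d=2).
Iteration 3: no outgoing edges from {sign}; recursion stops.
Total rows emitted: 5.

5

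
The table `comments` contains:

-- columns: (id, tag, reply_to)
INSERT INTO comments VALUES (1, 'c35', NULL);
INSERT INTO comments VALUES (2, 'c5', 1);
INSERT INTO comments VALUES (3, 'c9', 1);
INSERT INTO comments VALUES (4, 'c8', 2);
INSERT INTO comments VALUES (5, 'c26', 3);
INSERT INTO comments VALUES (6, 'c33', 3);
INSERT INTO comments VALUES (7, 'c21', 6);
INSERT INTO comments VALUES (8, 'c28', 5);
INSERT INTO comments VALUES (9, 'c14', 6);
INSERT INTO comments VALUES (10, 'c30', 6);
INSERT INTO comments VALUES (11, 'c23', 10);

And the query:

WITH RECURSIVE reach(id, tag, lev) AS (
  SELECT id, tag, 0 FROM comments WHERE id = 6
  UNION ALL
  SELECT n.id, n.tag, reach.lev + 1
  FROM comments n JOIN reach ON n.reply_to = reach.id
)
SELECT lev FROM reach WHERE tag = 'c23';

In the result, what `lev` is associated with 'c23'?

2

Base: id=6 (c33) at lev 0.
Iteration 1: rows with reply_to in {6} -> c21 (id 7, lev 1), c14 (id 9, lev 1), c30 (id 10, lev 1).
Iteration 2: rows with reply_to in {7,9,10} -> c23 (id 11, lev 2).
Iteration 3: no rows with reply_to in {11}; recursion stops.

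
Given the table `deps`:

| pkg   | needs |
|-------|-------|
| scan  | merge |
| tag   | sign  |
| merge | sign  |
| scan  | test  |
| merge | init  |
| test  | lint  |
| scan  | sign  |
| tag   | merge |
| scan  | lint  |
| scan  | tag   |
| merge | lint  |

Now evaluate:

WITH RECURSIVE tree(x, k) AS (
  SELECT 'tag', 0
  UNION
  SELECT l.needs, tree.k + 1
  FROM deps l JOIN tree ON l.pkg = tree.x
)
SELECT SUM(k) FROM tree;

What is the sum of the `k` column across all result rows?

Base: (tag, k=0).
Iteration 1: edges from {tag} -> (merge, k=1), (sign, k=1).
Iteration 2: edges from {merge,sign} -> (init, k=2), (lint, k=2), (sign, k=2).
Iteration 3: no outgoing edges from {init,lint,sign}; recursion stops.
SUM(k) = 0 + 1 + 1 + 2 + 2 + 2 = 8.

8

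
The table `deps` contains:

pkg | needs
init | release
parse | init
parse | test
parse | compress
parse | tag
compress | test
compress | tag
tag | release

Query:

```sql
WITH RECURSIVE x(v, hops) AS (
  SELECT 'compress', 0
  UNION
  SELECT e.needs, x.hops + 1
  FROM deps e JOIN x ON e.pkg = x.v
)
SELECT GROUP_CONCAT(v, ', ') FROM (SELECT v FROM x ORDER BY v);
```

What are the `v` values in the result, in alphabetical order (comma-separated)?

compress, release, tag, test

Base: (compress, hops=0).
Iteration 1: edges from {compress} -> (tag, hops=1), (test, hops=1).
Iteration 2: edges from {tag,test} -> (release, hops=2).
Iteration 3: no outgoing edges from {release}; recursion stops.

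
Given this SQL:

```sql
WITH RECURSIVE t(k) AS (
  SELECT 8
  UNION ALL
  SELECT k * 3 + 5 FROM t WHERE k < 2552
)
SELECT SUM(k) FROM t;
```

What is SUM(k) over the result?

Base: k=8.
Iteration 1: 8 < 2552 holds -> k = 8 * 3 + 5 = 29.
Iteration 2: 29 < 2552 holds -> k = 29 * 3 + 5 = 92.
Iteration 3: 92 < 2552 holds -> k = 92 * 3 + 5 = 281.
Iteration 4: 281 < 2552 holds -> k = 281 * 3 + 5 = 848.
Iteration 5: 848 < 2552 holds -> k = 848 * 3 + 5 = 2549.
Iteration 6: 2549 < 2552 holds -> k = 2549 * 3 + 5 = 7652.
Iteration 7: 7652 < 2552 fails; recursion stops.
SUM(k) = 8 + 29 + 92 + 281 + 848 + 2549 + 7652 = 11459.

11459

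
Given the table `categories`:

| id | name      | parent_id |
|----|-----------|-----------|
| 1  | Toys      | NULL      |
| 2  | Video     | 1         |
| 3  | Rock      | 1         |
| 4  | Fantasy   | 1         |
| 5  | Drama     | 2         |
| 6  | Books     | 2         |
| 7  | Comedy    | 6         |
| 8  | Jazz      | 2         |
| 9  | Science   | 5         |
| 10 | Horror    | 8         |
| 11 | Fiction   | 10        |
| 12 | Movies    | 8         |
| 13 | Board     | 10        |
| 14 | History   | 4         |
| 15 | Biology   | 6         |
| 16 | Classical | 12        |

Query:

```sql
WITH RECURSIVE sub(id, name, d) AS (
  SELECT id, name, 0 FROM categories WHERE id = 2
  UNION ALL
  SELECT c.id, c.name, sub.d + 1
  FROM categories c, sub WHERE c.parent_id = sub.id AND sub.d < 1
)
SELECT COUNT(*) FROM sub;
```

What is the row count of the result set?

4

Base: id=2 (Video) at d 0.
Iteration 1: rows with parent_id in {2} -> Drama (id 5, d 1), Books (id 6, d 1), Jazz (id 8, d 1).
Iteration 2: d < 1 fails for all current rows; recursion stops.
Total rows emitted: 4.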